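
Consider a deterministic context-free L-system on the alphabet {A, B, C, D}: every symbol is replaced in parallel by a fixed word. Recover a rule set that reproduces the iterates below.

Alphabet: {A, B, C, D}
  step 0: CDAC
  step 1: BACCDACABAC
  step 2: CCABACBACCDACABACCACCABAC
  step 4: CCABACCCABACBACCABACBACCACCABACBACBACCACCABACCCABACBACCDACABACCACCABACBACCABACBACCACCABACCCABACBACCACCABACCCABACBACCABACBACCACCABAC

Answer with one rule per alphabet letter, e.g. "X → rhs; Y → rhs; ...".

  step 1 ⇒ step 2: BACCDACABAC ⇒ C·CA·BAC·BAC·CDA·CA·BAC·CA·C·CA·BAC
    A ↦ CA
    B ↦ C
    C ↦ BAC
    D ↦ CDA

A->CA, B->C, C->BAC, D->CDA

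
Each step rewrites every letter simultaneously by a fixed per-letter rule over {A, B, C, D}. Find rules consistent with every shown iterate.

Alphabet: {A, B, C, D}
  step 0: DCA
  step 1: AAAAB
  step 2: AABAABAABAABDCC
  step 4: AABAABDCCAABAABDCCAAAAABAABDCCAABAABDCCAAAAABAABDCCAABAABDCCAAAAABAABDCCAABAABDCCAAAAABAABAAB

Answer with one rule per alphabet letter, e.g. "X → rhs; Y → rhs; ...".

A->AAB, B->DCC, C->A, D->A

  step 1 ⇒ step 2: AAAAB ⇒ AAB·AAB·AAB·AAB·DCC
    A ↦ AAB
    B ↦ DCC
  step 0 ⇒ step 1: DCA ⇒ A·A·AAB
    C ↦ A
  step 0 ⇒ step 1: DCA ⇒ A·A·AAB
    D ↦ A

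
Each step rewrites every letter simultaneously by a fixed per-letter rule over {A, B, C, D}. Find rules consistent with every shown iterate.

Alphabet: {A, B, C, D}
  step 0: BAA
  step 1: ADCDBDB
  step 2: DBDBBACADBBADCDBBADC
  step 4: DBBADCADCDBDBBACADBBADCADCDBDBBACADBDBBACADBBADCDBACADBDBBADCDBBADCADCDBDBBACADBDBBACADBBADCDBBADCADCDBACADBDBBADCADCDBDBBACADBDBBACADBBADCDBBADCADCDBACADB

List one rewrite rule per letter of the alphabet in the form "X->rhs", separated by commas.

A->DB, B->ADC, C->ACA, D->DBB

  step 1 ⇒ step 2: ADCDBDB ⇒ DB·DBB·ACA·DBB·ADC·DBB·ADC
    A ↦ DB
    B ↦ ADC
    C ↦ ACA
    D ↦ DBB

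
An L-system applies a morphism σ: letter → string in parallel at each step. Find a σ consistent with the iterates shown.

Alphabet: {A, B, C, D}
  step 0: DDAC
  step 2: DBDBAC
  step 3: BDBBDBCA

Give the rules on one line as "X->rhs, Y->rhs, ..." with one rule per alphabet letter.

  step 2 ⇒ step 3: DBDBAC ⇒ B·DB·B·DB·C·A
    A ↦ C
    B ↦ DB
    C ↦ A
    D ↦ B

A->C, B->DB, C->A, D->B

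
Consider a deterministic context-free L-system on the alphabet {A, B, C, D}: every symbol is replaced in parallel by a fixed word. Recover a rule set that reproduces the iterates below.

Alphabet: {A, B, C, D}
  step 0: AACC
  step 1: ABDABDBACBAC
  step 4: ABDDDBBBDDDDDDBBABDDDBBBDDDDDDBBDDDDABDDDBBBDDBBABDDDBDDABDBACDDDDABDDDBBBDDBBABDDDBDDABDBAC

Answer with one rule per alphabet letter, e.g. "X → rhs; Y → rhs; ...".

A->ABD, B->DD, C->BAC, D->B

  step 0 ⇒ step 1: AACC ⇒ ABD·ABD·BAC·BAC
    A ↦ ABD
    C ↦ BAC
    B ↦ DD  (constrained at step 1)
    D ↦ B  (constrained at step 1)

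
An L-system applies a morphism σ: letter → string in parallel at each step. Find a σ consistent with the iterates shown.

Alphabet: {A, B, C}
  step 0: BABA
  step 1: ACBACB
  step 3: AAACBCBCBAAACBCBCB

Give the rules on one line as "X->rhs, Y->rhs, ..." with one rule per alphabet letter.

  step 0 ⇒ step 1: BABA ⇒ A·CB·A·CB
    A ↦ CB
    B ↦ A
    C ↦ AA  (constrained at step 1)

A->CB, B->A, C->AA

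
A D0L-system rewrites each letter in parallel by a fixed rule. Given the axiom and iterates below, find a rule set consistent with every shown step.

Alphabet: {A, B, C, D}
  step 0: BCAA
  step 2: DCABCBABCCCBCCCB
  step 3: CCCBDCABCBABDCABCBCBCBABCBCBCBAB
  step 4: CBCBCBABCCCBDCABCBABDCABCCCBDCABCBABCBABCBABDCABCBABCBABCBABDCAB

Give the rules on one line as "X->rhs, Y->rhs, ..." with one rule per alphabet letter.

A->DC, B->AB, C->CB, D->CC

  step 3 ⇒ step 4: CCCBDCABCBABDCABCBCBCBABCBCBCBAB ⇒ CB·CB·CB·AB·CC·CB·DC·AB·CB·AB·DC·AB·CC·CB·DC·AB·CB·AB·CB·AB·CB·AB·DC·AB·CB·AB·CB·AB·CB·AB·DC·AB
    A ↦ DC
    B ↦ AB
    C ↦ CB
    D ↦ CC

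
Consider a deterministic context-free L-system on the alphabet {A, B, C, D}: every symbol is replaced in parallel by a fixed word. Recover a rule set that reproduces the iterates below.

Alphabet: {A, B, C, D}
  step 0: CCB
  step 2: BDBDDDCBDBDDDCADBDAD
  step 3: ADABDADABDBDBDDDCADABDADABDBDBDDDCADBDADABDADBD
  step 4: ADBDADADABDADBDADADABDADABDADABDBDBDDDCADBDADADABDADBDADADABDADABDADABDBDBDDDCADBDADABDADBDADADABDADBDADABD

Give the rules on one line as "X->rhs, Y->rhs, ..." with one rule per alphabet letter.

A->AD, B->ADA, C->DDC, D->BD

  step 3 ⇒ step 4: ADABDADABDBDBDDDCADABDADABDBDBDDDCADBDADABDADBD ⇒ AD·BD·AD·ADA·BD·AD·BD·AD·ADA·BD·ADA·BD·ADA·BD·BD·BD·DDC·AD·BD·AD·ADA·BD·AD·BD·AD·ADA·BD·ADA·BD·ADA·BD·BD·BD·DDC·AD·BD·ADA·BD·AD·BD·AD·ADA·BD·AD·BD·ADA·BD
    A ↦ AD
    B ↦ ADA
    C ↦ DDC
    D ↦ BD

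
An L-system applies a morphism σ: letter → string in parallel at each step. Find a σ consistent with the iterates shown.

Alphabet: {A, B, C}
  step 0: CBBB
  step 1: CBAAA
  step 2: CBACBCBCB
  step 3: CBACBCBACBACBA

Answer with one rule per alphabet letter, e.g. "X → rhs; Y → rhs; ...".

A->CB, B->A, C->CB

  step 2 ⇒ step 3: CBACBCBCB ⇒ CB·A·CB·CB·A·CB·A·CB·A
    A ↦ CB
    B ↦ A
    C ↦ CB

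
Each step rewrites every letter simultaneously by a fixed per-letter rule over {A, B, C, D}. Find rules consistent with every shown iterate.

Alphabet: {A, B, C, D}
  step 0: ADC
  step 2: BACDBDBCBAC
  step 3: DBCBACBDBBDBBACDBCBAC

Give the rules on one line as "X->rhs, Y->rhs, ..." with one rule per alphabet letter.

A->C, B->DB, C->BAC, D->B

  step 2 ⇒ step 3: BACDBDBCBAC ⇒ DB·C·BAC·B·DB·B·DB·BAC·DB·C·BAC
    A ↦ C
    B ↦ DB
    C ↦ BAC
    D ↦ B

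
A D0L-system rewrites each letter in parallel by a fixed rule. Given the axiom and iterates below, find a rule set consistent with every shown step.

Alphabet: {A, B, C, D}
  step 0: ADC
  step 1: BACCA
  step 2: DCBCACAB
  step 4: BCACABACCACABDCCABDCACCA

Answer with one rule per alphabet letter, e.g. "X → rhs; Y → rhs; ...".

A->B, B->DC, C->CA, D->AC

  step 1 ⇒ step 2: BACCA ⇒ DC·B·CA·CA·B
    A ↦ B
    B ↦ DC
    C ↦ CA
  step 0 ⇒ step 1: ADC ⇒ B·AC·CA
    D ↦ AC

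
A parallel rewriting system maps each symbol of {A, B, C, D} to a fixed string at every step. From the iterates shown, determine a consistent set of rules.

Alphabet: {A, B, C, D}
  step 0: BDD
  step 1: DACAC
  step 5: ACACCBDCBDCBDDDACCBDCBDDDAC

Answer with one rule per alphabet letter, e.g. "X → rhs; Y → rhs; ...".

A->CB, B->D, C->D, D->AC

  step 0 ⇒ step 1: BDD ⇒ D·AC·AC
    B ↦ D
    D ↦ AC
    A ↦ CB  (constrained at step 1)
    C ↦ D  (constrained at step 1)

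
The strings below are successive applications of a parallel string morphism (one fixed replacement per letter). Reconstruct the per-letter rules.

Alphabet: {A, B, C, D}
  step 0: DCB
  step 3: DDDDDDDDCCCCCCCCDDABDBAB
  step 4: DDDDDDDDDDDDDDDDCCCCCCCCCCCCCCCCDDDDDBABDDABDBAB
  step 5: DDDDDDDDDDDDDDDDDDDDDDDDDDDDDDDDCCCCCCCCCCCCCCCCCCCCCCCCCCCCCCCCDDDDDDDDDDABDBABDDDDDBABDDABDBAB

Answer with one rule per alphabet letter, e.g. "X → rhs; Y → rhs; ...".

A->DB, B->AB, C->CC, D->DD

  step 4 ⇒ step 5: DDDDDDDDDDDDDDDDCCCCCCCCCCCCCCCCDDDDDBABDDABDBAB ⇒ DD·DD·DD·DD·DD·DD·DD·DD·DD·DD·DD·DD·DD·DD·DD·DD·CC·CC·CC·CC·CC·CC·CC·CC·CC·CC·CC·CC·CC·CC·CC·CC·DD·DD·DD·DD·DD·AB·DB·AB·DD·DD·DB·AB·DD·AB·DB·AB
    A ↦ DB
    B ↦ AB
    C ↦ CC
    D ↦ DD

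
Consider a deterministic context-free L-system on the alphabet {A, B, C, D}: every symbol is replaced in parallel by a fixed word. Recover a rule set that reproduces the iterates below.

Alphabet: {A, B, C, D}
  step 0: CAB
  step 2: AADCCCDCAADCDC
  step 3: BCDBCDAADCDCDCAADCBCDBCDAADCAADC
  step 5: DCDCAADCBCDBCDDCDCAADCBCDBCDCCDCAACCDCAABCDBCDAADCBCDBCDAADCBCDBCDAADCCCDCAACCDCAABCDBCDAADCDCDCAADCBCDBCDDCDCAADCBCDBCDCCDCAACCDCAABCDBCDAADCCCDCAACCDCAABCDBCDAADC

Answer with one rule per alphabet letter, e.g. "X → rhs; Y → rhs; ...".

  step 2 ⇒ step 3: AADCCCDCAADCDC ⇒ BCD·BCD·AA·DC·DC·DC·AA·DC·BCD·BCD·AA·DC·AA·DC
    A ↦ BCD
    C ↦ DC
    D ↦ AA
    B ↦ CC  (constrained at step 0)

A->BCD, B->CC, C->DC, D->AA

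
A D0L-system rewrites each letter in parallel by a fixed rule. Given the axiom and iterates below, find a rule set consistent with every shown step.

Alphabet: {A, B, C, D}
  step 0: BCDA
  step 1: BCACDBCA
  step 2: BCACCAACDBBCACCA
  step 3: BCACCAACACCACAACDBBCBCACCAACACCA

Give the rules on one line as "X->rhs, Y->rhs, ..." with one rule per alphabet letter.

A->CA, B->BC, C->AC, D->DB

  step 2 ⇒ step 3: BCACCAACDBBCACCA ⇒ BC·AC·CA·AC·AC·CA·CA·AC·DB·BC·BC·AC·CA·AC·AC·CA
    A ↦ CA
    B ↦ BC
    C ↦ AC
    D ↦ DB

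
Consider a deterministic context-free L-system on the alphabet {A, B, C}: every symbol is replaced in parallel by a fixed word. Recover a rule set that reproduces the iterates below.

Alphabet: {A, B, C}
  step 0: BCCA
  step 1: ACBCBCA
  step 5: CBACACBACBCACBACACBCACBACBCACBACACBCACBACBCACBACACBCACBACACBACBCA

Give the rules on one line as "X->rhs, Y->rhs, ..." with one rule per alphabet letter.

  step 0 ⇒ step 1: BCCA ⇒ A·CB·CB·CA
    A ↦ CA
    B ↦ A
    C ↦ CB

A->CA, B->A, C->CB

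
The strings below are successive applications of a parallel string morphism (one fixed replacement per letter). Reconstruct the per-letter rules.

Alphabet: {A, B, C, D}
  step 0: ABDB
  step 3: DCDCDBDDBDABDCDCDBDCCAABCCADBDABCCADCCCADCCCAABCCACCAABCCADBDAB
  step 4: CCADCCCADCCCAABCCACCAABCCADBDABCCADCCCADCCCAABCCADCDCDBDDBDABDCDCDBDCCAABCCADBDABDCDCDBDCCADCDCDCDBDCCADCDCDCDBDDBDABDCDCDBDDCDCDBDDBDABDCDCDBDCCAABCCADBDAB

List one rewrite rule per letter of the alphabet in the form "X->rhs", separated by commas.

  step 3 ⇒ step 4: DCDCDBDDBDABDCDCDBDCCAABCCADBDABCCADCCCADCCCAABCCACCAABCCADBDAB ⇒ CCA·DC·CCA·DC·CCA·AB·CCA·CCA·AB·CCA·DBD·AB·CCA·DC·CCA·DC·CCA·AB·CCA·DC·DC·DBD·DBD·AB·DC·DC·DBD·CCA·AB·CCA·DBD·AB·DC·DC·DBD·CCA·DC·DC·DC·DBD·CCA·DC·DC·DC·DBD·DBD·AB·DC·DC·DBD·DC·DC·DBD·DBD·AB·DC·DC·DBD·CCA·AB·CCA·DBD·AB
    A ↦ DBD
    B ↦ AB
    C ↦ DC
    D ↦ CCA

A->DBD, B->AB, C->DC, D->CCA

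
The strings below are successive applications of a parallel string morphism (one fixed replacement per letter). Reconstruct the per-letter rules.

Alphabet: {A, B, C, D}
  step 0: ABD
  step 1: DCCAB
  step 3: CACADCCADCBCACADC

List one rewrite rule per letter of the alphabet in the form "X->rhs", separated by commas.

  step 0 ⇒ step 1: ABD ⇒ DC·CA·B
    A ↦ DC
    B ↦ CA
    D ↦ B
    C ↦ CA  (constrained at step 1)

A->DC, B->CA, C->CA, D->B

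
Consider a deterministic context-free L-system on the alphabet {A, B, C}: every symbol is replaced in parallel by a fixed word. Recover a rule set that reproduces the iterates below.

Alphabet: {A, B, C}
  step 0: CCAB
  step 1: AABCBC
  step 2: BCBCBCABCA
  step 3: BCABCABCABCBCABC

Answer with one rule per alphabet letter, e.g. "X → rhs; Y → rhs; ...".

A->BC, B->BC, C->A

  step 2 ⇒ step 3: BCBCBCABCA ⇒ BC·A·BC·A·BC·A·BC·BC·A·BC
    A ↦ BC
    B ↦ BC
    C ↦ A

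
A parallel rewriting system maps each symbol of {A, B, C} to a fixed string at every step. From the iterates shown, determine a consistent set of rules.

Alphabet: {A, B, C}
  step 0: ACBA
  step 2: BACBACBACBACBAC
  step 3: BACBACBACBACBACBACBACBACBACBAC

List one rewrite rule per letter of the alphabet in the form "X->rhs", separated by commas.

  step 2 ⇒ step 3: BACBACBACBACBAC ⇒ BAC·B·AC·BAC·B·AC·BAC·B·AC·BAC·B·AC·BAC·B·AC
    A ↦ B
    B ↦ BAC
    C ↦ AC

A->B, B->BAC, C->AC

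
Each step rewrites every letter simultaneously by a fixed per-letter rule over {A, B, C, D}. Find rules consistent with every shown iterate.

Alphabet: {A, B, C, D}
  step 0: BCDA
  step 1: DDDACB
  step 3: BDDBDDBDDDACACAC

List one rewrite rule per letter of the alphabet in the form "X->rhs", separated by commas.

A->B, B->D, C->DD, D->AC

  step 0 ⇒ step 1: BCDA ⇒ D·DD·AC·B
    A ↦ B
    B ↦ D
    C ↦ DD
    D ↦ AC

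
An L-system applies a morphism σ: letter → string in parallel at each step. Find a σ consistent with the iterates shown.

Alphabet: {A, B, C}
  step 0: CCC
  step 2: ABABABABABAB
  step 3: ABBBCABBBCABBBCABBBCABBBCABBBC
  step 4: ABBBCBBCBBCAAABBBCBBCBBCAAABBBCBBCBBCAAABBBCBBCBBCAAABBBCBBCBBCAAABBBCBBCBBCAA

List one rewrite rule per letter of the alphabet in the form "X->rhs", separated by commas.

A->AB, B->BBC, C->AA

  step 3 ⇒ step 4: ABBBCABBBCABBBCABBBCABBBCABBBC ⇒ AB·BBC·BBC·BBC·AA·AB·BBC·BBC·BBC·AA·AB·BBC·BBC·BBC·AA·AB·BBC·BBC·BBC·AA·AB·BBC·BBC·BBC·AA·AB·BBC·BBC·BBC·AA
    A ↦ AB
    B ↦ BBC
    C ↦ AA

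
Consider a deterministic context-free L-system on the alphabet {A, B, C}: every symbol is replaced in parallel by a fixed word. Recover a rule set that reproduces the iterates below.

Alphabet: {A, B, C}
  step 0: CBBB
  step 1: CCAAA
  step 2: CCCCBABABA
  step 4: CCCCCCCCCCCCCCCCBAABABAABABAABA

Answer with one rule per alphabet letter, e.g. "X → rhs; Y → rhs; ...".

A->BA, B->A, C->CC

  step 1 ⇒ step 2: CCAAA ⇒ CC·CC·BA·BA·BA
    A ↦ BA
    C ↦ CC
  step 0 ⇒ step 1: CBBB ⇒ CC·A·A·A
    B ↦ A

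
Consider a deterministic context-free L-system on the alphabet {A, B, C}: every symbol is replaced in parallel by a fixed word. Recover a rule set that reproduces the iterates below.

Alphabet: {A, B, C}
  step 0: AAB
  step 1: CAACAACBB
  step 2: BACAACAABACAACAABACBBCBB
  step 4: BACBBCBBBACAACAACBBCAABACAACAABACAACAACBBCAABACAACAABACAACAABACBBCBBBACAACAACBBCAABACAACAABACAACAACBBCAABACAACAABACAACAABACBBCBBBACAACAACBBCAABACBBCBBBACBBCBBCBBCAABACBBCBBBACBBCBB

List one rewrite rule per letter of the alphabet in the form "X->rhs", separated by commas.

A->CAA, B->CBB, C->BA

  step 1 ⇒ step 2: CAACAACBB ⇒ BA·CAA·CAA·BA·CAA·CAA·BA·CBB·CBB
    A ↦ CAA
    B ↦ CBB
    C ↦ BA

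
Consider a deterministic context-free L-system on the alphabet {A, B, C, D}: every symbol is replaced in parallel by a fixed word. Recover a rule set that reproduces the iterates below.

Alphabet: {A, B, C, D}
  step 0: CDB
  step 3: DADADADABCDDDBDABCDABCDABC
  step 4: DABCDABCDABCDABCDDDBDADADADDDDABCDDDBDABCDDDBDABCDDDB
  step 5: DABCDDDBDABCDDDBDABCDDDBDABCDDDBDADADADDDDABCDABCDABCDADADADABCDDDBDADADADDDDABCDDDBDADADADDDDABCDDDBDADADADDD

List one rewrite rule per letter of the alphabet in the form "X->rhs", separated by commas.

  step 4 ⇒ step 5: DABCDABCDABCDABCDDDBDADADADDDDABCDDDBDABCDDDBDABCDDDB ⇒ DA·BC·DDD·B·DA·BC·DDD·B·DA·BC·DDD·B·DA·BC·DDD·B·DA·DA·DA·DDD·DA·BC·DA·BC·DA·BC·DA·DA·DA·DA·BC·DDD·B·DA·DA·DA·DDD·DA·BC·DDD·B·DA·DA·DA·DDD·DA·BC·DDD·B·DA·DA·DA·DDD
    A ↦ BC
    B ↦ DDD
    C ↦ B
    D ↦ DA

A->BC, B->DDD, C->B, D->DA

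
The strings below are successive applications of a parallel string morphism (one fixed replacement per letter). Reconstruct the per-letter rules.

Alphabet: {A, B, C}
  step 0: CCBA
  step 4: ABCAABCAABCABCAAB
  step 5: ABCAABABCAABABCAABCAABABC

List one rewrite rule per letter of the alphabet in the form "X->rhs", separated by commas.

A->AB, B->C, C->A

  step 4 ⇒ step 5: ABCAABCAABCABCAAB ⇒ AB·C·A·AB·AB·C·A·AB·AB·C·A·AB·C·A·AB·AB·C
    A ↦ AB
    B ↦ C
    C ↦ A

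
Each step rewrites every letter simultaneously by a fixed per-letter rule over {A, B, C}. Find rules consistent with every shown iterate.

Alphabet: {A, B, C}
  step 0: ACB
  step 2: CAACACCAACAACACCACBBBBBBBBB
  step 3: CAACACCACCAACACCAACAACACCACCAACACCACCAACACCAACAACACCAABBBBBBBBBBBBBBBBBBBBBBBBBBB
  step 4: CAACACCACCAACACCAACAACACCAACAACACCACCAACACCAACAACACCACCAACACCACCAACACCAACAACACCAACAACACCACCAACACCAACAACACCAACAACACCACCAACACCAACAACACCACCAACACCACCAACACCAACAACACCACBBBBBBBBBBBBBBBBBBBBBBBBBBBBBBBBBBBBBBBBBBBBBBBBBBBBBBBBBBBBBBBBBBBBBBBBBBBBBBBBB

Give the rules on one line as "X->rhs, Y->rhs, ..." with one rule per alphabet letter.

A->CAC, B->BBB, C->CAA

  step 3 ⇒ step 4: CAACACCACCAACACCAACAACACCACCAACACCACCAACACCAACAACACCAABBBBBBBBBBBBBBBBBBBBBBBBBBB ⇒ CAA·CAC·CAC·CAA·CAC·CAA·CAA·CAC·CAA·CAA·CAC·CAC·CAA·CAC·CAA·CAA·CAC·CAC·CAA·CAC·CAC·CAA·CAC·CAA·CAA·CAC·CAA·CAA·CAC·CAC·CAA·CAC·CAA·CAA·CAC·CAA·CAA·CAC·CAC·CAA·CAC·CAA·CAA·CAC·CAC·CAA·CAC·CAC·CAA·CAC·CAA·CAA·CAC·CAC·BBB·BBB·BBB·BBB·BBB·BBB·BBB·BBB·BBB·BBB·BBB·BBB·BBB·BBB·BBB·BBB·BBB·BBB·BBB·BBB·BBB·BBB·BBB·BBB·BBB·BBB·BBB
    A ↦ CAC
    B ↦ BBB
    C ↦ CAA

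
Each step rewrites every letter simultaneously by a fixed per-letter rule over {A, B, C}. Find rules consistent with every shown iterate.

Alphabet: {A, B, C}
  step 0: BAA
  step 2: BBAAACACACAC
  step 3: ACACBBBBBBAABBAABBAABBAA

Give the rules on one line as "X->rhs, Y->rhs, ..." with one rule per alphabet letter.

A->BB, B->AC, C->AA

  step 2 ⇒ step 3: BBAAACACACAC ⇒ AC·AC·BB·BB·BB·AA·BB·AA·BB·AA·BB·AA
    A ↦ BB
    B ↦ AC
    C ↦ AA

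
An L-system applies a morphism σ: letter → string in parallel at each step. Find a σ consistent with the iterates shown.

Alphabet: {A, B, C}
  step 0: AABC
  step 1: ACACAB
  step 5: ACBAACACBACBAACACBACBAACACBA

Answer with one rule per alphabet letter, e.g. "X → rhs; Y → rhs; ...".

A->AC, B->A, C->B

  step 0 ⇒ step 1: AABC ⇒ AC·AC·A·B
    A ↦ AC
    B ↦ A
    C ↦ B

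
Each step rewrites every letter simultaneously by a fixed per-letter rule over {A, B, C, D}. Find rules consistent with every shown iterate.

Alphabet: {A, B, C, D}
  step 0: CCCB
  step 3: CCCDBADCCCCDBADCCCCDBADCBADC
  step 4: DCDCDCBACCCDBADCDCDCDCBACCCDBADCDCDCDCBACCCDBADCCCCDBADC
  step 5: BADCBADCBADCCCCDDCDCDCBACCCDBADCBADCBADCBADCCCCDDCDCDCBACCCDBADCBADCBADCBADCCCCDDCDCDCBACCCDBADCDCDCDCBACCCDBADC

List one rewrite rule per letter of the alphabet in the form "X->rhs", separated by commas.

A->CCD, B->C, C->DC, D->BA

  step 4 ⇒ step 5: DCDCDCBACCCDBADCDCDCDCBACCCDBADCDCDCDCBACCCDBADCCCCDBADC ⇒ BA·DC·BA·DC·BA·DC·C·CCD·DC·DC·DC·BA·C·CCD·BA·DC·BA·DC·BA·DC·BA·DC·C·CCD·DC·DC·DC·BA·C·CCD·BA·DC·BA·DC·BA·DC·BA·DC·C·CCD·DC·DC·DC·BA·C·CCD·BA·DC·DC·DC·DC·BA·C·CCD·BA·DC
    A ↦ CCD
    B ↦ C
    C ↦ DC
    D ↦ BA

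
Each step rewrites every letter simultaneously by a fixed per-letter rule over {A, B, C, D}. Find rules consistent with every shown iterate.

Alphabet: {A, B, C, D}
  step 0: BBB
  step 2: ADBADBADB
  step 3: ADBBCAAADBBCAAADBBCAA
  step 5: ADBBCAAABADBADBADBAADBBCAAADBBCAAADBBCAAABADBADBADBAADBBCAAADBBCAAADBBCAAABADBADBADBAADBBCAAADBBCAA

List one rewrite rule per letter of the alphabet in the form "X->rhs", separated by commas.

  step 2 ⇒ step 3: ADBADBADB ⇒ ADB·BCA·A·ADB·BCA·A·ADB·BCA·A
    A ↦ ADB
    B ↦ A
    D ↦ BCA
    C ↦ B  (constrained at step 3)

A->ADB, B->A, C->B, D->BCA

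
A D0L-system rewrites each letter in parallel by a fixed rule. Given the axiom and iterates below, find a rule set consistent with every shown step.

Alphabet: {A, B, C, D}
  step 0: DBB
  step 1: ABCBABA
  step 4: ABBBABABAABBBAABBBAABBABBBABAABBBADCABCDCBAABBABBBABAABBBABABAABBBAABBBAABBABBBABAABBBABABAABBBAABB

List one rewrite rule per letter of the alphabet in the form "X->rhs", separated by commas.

A->ABB, B->BA, C->DC, D->ABC

  step 0 ⇒ step 1: DBB ⇒ ABC·BA·BA
    B ↦ BA
    D ↦ ABC
    A ↦ ABB  (constrained at step 1)
    C ↦ DC  (constrained at step 1)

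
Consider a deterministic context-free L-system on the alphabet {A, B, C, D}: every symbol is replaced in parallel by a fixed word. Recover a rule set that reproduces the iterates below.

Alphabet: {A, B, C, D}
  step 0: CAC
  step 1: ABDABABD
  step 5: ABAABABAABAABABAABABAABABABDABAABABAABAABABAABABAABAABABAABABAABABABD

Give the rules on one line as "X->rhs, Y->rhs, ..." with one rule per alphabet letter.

  step 0 ⇒ step 1: CAC ⇒ ABD·AB·ABD
    A ↦ AB
    C ↦ ABD
    B ↦ A  (constrained at step 1)
    D ↦ AC  (constrained at step 1)

A->AB, B->A, C->ABD, D->AC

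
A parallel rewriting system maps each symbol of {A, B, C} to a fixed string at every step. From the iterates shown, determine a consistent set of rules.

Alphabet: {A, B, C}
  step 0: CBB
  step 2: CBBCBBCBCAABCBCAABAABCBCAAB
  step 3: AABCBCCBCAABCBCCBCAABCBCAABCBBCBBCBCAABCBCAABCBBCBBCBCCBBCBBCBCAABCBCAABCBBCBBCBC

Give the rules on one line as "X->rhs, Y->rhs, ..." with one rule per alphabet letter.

  step 2 ⇒ step 3: CBBCBBCBCAABCBCAABAABCBCAAB ⇒ AAB·CBC·CBC·AAB·CBC·CBC·AAB·CBC·AAB·CBB·CBB·CBC·AAB·CBC·AAB·CBB·CBB·CBC·CBB·CBB·CBC·AAB·CBC·AAB·CBB·CBB·CBC
    A ↦ CBB
    B ↦ CBC
    C ↦ AAB

A->CBB, B->CBC, C->AAB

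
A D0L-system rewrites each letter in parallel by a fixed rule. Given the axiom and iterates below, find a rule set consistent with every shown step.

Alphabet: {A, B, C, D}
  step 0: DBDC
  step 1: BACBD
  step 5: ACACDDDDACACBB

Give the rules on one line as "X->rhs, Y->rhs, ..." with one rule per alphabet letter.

  step 0 ⇒ step 1: DBDC ⇒ B·AC·B·D
    B ↦ AC
    C ↦ D
    D ↦ B
    A ↦ D  (constrained at step 1)

A->D, B->AC, C->D, D->B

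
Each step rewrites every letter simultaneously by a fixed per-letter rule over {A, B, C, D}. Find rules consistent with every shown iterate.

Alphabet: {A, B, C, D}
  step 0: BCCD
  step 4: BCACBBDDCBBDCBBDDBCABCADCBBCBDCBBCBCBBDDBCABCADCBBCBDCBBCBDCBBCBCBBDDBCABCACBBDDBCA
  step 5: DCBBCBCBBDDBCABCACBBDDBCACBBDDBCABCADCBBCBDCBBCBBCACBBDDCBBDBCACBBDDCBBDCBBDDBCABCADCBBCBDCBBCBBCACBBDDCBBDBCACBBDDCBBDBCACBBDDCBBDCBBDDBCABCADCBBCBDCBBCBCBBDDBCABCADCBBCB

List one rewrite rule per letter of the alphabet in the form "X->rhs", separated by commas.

  step 4 ⇒ step 5: BCACBBDDCBBDCBBDDBCABCADCBBCBDCBBCBCBBDDBCABCADCBBCBDCBBCBDCBBCBCBBDDBCABCACBBDDBCA ⇒ D·CBB·CB·CBB·D·D·BCA·BCA·CBB·D·D·BCA·CBB·D·D·BCA·BCA·D·CBB·CB·D·CBB·CB·BCA·CBB·D·D·CBB·D·BCA·CBB·D·D·CBB·D·CBB·D·D·BCA·BCA·D·CBB·CB·D·CBB·CB·BCA·CBB·D·D·CBB·D·BCA·CBB·D·D·CBB·D·BCA·CBB·D·D·CBB·D·CBB·D·D·BCA·BCA·D·CBB·CB·D·CBB·CB·CBB·D·D·BCA·BCA·D·CBB·CB
    A ↦ CB
    B ↦ D
    C ↦ CBB
    D ↦ BCA

A->CB, B->D, C->CBB, D->BCA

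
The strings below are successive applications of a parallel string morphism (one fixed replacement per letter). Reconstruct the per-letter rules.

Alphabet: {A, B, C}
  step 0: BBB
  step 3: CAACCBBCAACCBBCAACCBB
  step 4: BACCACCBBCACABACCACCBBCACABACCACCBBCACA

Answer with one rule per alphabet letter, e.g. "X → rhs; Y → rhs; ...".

  step 3 ⇒ step 4: CAACCBBCAACCBBCAACCBB ⇒ B·ACC·ACC·B·B·CA·CA·B·ACC·ACC·B·B·CA·CA·B·ACC·ACC·B·B·CA·CA
    A ↦ ACC
    B ↦ CA
    C ↦ B

A->ACC, B->CA, C->B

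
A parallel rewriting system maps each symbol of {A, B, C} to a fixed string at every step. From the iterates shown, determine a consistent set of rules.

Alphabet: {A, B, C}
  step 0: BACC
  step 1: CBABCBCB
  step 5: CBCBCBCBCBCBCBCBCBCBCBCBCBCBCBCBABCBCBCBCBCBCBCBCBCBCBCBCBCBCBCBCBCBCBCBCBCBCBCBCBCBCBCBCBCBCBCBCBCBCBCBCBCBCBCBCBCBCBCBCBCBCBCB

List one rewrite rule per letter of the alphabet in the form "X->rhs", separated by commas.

  step 0 ⇒ step 1: BACC ⇒ CB·AB·CB·CB
    A ↦ AB
    B ↦ CB
    C ↦ CB

A->AB, B->CB, C->CB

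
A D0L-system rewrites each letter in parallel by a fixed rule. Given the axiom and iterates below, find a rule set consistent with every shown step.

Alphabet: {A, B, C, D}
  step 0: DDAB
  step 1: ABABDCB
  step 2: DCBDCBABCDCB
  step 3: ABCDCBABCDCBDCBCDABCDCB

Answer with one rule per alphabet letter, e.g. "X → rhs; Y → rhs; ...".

A->D, B->CB, C->CD, D->AB

  step 2 ⇒ step 3: DCBDCBABCDCB ⇒ AB·CD·CB·AB·CD·CB·D·CB·CD·AB·CD·CB
    A ↦ D
    B ↦ CB
    C ↦ CD
    D ↦ AB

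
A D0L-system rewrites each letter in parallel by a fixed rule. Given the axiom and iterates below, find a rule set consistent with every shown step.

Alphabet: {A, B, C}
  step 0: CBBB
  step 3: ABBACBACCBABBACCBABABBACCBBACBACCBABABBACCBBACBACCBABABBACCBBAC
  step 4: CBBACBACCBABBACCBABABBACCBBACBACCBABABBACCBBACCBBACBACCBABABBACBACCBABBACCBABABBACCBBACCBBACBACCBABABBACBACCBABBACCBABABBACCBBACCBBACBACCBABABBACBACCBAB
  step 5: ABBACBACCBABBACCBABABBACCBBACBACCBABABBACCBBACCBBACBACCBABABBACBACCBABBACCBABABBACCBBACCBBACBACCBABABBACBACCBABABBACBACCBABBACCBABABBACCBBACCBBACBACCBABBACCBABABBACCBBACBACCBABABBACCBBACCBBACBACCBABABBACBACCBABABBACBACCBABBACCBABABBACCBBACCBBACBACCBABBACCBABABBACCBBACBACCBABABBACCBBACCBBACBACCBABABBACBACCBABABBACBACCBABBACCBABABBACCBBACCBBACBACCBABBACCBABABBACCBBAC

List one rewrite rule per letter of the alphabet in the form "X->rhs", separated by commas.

  step 4 ⇒ step 5: CBBACBACCBABBACCBABABBACCBBACBACCBABABBACCBBACCBBACBACCBABABBACBACCBABBACCBABABBACCBBACCBBACBACCBABABBACBACCBABBACCBABABBACCBBACCBBACBACCBABABBACBACCBAB ⇒ AB·BAC·BAC·CB·AB·BAC·CB·AB·AB·BAC·CB·BAC·BAC·CB·AB·AB·BAC·CB·BAC·CB·BAC·BAC·CB·AB·AB·BAC·BAC·CB·AB·BAC·CB·AB·AB·BAC·CB·BAC·CB·BAC·BAC·CB·AB·AB·BAC·BAC·CB·AB·AB·BAC·BAC·CB·AB·BAC·CB·AB·AB·BAC·CB·BAC·CB·BAC·BAC·CB·AB·BAC·CB·AB·AB·BAC·CB·BAC·BAC·CB·AB·AB·BAC·CB·BAC·CB·BAC·BAC·CB·AB·AB·BAC·BAC·CB·AB·AB·BAC·BAC·CB·AB·BAC·CB·AB·AB·BAC·CB·BAC·CB·BAC·BAC·CB·AB·BAC·CB·AB·AB·BAC·CB·BAC·BAC·CB·AB·AB·BAC·CB·BAC·CB·BAC·BAC·CB·AB·AB·BAC·BAC·CB·AB·AB·BAC·BAC·CB·AB·BAC·CB·AB·AB·BAC·CB·BAC·CB·BAC·BAC·CB·AB·BAC·CB·AB·AB·BAC·CB·BAC
    A ↦ CB
    B ↦ BAC
    C ↦ AB

A->CB, B->BAC, C->AB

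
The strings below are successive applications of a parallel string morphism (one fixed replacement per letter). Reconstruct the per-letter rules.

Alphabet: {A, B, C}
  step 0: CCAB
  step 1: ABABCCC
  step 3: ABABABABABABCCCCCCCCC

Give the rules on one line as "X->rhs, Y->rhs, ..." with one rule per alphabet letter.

A->CC, B->C, C->AB

  step 0 ⇒ step 1: CCAB ⇒ AB·AB·CC·C
    A ↦ CC
    B ↦ C
    C ↦ AB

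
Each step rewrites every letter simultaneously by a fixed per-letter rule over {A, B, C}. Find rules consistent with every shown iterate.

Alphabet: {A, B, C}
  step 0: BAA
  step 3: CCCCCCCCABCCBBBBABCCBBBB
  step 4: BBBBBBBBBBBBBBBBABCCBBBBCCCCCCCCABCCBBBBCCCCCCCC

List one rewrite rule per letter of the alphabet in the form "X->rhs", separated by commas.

  step 3 ⇒ step 4: CCCCCCCCABCCBBBBABCCBBBB ⇒ BB·BB·BB·BB·BB·BB·BB·BB·AB·CC·BB·BB·CC·CC·CC·CC·AB·CC·BB·BB·CC·CC·CC·CC
    A ↦ AB
    B ↦ CC
    C ↦ BB

A->AB, B->CC, C->BB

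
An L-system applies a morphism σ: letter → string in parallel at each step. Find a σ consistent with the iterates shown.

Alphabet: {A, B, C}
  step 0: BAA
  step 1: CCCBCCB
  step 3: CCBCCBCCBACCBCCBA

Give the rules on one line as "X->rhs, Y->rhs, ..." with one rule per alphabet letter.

A->CCB, B->C, C->A

  step 0 ⇒ step 1: BAA ⇒ C·CCB·CCB
    A ↦ CCB
    B ↦ C
    C ↦ A  (constrained at step 1)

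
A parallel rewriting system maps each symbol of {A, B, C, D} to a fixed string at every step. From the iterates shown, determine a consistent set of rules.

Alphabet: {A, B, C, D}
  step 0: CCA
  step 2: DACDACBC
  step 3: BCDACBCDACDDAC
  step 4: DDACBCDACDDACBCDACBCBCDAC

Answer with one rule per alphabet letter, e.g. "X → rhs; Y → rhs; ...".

A->D, B->DD, C->AC, D->BC

  step 3 ⇒ step 4: BCDACBCDACDDAC ⇒ DD·AC·BC·D·AC·DD·AC·BC·D·AC·BC·BC·D·AC
    A ↦ D
    B ↦ DD
    C ↦ AC
    D ↦ BC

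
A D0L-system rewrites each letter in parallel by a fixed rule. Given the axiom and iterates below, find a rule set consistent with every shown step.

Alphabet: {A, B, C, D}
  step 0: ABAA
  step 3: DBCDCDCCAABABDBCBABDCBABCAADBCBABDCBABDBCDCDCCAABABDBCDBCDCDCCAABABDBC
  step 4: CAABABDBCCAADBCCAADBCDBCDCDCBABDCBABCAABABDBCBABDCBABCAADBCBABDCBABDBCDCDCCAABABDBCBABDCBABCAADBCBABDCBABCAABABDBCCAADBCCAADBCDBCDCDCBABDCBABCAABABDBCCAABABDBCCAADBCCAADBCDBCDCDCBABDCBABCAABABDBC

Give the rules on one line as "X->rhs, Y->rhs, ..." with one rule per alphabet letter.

A->DC, B->BAB, C->DBC, D->CAA

  step 3 ⇒ step 4: DBCDCDCCAABABDBCBABDCBABCAADBCBABDCBABDBCDCDCCAABABDBCDBCDCDCCAABABDBC ⇒ CAA·BAB·DBC·CAA·DBC·CAA·DBC·DBC·DC·DC·BAB·DC·BAB·CAA·BAB·DBC·BAB·DC·BAB·CAA·DBC·BAB·DC·BAB·DBC·DC·DC·CAA·BAB·DBC·BAB·DC·BAB·CAA·DBC·BAB·DC·BAB·CAA·BAB·DBC·CAA·DBC·CAA·DBC·DBC·DC·DC·BAB·DC·BAB·CAA·BAB·DBC·CAA·BAB·DBC·CAA·DBC·CAA·DBC·DBC·DC·DC·BAB·DC·BAB·CAA·BAB·DBC
    A ↦ DC
    B ↦ BAB
    C ↦ DBC
    D ↦ CAA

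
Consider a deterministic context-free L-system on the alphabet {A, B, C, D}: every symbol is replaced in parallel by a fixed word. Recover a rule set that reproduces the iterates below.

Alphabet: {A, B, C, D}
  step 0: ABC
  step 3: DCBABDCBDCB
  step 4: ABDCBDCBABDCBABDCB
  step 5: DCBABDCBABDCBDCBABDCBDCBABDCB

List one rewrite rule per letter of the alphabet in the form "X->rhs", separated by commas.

  step 4 ⇒ step 5: ABDCBDCBABDCBABDCB ⇒ D·CB·AB·D·CB·AB·D·CB·D·CB·AB·D·CB·D·CB·AB·D·CB
    A ↦ D
    B ↦ CB
    C ↦ D
    D ↦ AB

A->D, B->CB, C->D, D->AB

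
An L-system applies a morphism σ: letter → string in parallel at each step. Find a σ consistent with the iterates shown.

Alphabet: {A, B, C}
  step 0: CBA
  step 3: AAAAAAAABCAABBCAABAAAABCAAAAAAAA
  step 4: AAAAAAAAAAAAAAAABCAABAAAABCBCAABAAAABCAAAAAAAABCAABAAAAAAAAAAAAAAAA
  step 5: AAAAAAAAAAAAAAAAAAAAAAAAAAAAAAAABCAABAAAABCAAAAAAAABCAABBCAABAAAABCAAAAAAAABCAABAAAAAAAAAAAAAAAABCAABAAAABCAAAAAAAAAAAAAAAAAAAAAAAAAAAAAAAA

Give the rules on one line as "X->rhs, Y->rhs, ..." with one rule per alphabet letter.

A->AA, B->BC, C->AAB

  step 4 ⇒ step 5: AAAAAAAAAAAAAAAABCAABAAAABCBCAABAAAABCAAAAAAAABCAABAAAAAAAAAAAAAAAA ⇒ AA·AA·AA·AA·AA·AA·AA·AA·AA·AA·AA·AA·AA·AA·AA·AA·BC·AAB·AA·AA·BC·AA·AA·AA·AA·BC·AAB·BC·AAB·AA·AA·BC·AA·AA·AA·AA·BC·AAB·AA·AA·AA·AA·AA·AA·AA·AA·BC·AAB·AA·AA·BC·AA·AA·AA·AA·AA·AA·AA·AA·AA·AA·AA·AA·AA·AA·AA·AA
    A ↦ AA
    B ↦ BC
    C ↦ AAB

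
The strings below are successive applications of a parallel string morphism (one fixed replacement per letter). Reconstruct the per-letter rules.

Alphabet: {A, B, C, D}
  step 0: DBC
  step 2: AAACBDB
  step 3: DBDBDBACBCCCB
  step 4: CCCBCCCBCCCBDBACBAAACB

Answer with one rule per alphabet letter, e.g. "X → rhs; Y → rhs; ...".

A->DB, B->CB, C->A, D->CC

  step 3 ⇒ step 4: DBDBDBACBCCCB ⇒ CC·CB·CC·CB·CC·CB·DB·A·CB·A·A·A·CB
    A ↦ DB
    B ↦ CB
    C ↦ A
    D ↦ CC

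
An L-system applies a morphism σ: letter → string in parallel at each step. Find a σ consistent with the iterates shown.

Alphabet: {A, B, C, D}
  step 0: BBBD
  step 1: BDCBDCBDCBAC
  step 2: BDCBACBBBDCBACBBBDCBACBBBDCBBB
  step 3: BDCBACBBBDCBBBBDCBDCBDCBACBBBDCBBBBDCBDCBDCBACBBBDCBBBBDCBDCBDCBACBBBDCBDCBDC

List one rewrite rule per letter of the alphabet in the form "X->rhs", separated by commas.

A->B, B->BDC, C->BB, D->BAC

  step 2 ⇒ step 3: BDCBACBBBDCBACBBBDCBACBBBDCBBB ⇒ BDC·BAC·BB·BDC·B·BB·BDC·BDC·BDC·BAC·BB·BDC·B·BB·BDC·BDC·BDC·BAC·BB·BDC·B·BB·BDC·BDC·BDC·BAC·BB·BDC·BDC·BDC
    A ↦ B
    B ↦ BDC
    C ↦ BB
    D ↦ BAC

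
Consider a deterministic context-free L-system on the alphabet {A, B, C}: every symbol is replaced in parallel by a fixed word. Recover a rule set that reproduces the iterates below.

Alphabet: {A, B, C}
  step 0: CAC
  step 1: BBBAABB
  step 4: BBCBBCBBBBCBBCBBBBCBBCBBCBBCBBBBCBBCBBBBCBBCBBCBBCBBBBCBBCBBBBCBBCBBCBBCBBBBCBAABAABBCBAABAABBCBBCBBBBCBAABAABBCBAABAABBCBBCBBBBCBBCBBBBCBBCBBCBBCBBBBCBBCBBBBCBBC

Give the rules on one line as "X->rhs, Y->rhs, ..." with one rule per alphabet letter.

  step 0 ⇒ step 1: CAC ⇒ BB·BAA·BB
    A ↦ BAA
    C ↦ BB
    B ↦ BBC  (constrained at step 1)

A->BAA, B->BBC, C->BB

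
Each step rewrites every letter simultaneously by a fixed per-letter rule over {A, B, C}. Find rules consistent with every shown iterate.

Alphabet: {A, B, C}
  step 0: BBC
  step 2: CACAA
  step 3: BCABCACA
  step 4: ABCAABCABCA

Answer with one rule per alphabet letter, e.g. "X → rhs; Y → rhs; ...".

  step 3 ⇒ step 4: BCABCACA ⇒ A·B·CA·A·B·CA·B·CA
    A ↦ CA
    B ↦ A
    C ↦ B

A->CA, B->A, C->B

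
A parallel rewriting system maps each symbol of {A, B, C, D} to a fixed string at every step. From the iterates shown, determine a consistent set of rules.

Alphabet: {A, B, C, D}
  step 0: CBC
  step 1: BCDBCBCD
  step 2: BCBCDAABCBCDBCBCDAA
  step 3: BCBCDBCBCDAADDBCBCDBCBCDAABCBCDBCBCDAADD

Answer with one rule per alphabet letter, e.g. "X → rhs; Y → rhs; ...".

A->D, B->BC, C->BCD, D->AA

  step 2 ⇒ step 3: BCBCDAABCBCDBCBCDAA ⇒ BC·BCD·BC·BCD·AA·D·D·BC·BCD·BC·BCD·AA·BC·BCD·BC·BCD·AA·D·D
    A ↦ D
    B ↦ BC
    C ↦ BCD
    D ↦ AA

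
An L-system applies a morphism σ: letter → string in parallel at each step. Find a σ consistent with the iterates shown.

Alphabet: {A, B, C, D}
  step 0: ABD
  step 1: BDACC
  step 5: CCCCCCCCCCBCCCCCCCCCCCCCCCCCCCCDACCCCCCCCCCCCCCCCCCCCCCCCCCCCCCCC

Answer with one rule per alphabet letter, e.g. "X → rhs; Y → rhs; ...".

A->B, B->DA, C->CC, D->CC

  step 0 ⇒ step 1: ABD ⇒ B·DA·CC
    A ↦ B
    B ↦ DA
    D ↦ CC
    C ↦ CC  (constrained at step 1)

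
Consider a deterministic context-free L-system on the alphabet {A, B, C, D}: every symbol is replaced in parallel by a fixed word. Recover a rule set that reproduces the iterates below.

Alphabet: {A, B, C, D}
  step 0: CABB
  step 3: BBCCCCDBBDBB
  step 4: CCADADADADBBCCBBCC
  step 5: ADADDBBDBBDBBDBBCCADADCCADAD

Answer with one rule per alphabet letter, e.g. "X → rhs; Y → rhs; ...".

  step 4 ⇒ step 5: CCADADADADBBCCBBCC ⇒ AD·AD·D·BB·D·BB·D·BB·D·BB·C·C·AD·AD·C·C·AD·AD
    A ↦ D
    B ↦ C
    C ↦ AD
    D ↦ BB

A->D, B->C, C->AD, D->BB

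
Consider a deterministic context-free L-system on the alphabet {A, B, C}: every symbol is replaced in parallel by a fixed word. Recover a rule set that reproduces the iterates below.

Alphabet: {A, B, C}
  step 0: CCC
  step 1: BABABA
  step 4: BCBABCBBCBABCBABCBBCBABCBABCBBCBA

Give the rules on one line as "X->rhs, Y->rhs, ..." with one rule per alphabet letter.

A->B, B->BC, C->BA

  step 0 ⇒ step 1: CCC ⇒ BA·BA·BA
    C ↦ BA
    A ↦ B  (constrained at step 1)
    B ↦ BC  (constrained at step 1)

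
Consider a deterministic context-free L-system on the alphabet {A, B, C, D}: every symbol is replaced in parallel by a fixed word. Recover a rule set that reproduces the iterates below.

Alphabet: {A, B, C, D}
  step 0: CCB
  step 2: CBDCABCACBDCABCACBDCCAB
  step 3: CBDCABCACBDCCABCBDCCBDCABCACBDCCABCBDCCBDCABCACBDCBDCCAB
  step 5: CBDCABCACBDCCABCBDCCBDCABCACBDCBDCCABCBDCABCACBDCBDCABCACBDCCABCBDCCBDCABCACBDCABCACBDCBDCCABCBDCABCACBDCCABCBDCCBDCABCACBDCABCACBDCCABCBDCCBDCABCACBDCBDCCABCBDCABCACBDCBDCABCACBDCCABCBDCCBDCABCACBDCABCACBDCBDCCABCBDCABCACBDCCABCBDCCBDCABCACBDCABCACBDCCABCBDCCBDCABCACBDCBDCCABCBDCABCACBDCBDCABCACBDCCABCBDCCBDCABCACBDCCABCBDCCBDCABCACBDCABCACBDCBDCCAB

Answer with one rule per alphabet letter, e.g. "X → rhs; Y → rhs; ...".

A->C, B->CAB, C->CBD, D->CA

  step 2 ⇒ step 3: CBDCABCACBDCABCACBDCCAB ⇒ CBD·CAB·CA·CBD·C·CAB·CBD·C·CBD·CAB·CA·CBD·C·CAB·CBD·C·CBD·CAB·CA·CBD·CBD·C·CAB
    A ↦ C
    B ↦ CAB
    C ↦ CBD
    D ↦ CA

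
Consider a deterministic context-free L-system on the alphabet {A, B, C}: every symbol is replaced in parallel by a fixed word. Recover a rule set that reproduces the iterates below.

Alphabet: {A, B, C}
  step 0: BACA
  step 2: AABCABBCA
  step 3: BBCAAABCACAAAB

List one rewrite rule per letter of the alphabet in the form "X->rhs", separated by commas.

A->B, B->CA, C->AA

  step 2 ⇒ step 3: AABCABBCA ⇒ B·B·CA·AA·B·CA·CA·AA·B
    A ↦ B
    B ↦ CA
    C ↦ AA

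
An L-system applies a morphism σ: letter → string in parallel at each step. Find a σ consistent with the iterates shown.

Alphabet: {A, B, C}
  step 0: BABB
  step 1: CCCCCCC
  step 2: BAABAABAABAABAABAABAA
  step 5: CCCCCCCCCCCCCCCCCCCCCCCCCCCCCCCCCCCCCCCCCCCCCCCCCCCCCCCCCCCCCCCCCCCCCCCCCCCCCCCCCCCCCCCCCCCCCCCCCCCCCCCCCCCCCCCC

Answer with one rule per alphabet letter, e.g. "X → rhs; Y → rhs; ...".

  step 1 ⇒ step 2: CCCCCCC ⇒ BAA·BAA·BAA·BAA·BAA·BAA·BAA
    C ↦ BAA
  step 0 ⇒ step 1: BABB ⇒ CC·C·CC·CC
    A ↦ C
  step 0 ⇒ step 1: BABB ⇒ CC·C·CC·CC
    B ↦ CC

A->C, B->CC, C->BAA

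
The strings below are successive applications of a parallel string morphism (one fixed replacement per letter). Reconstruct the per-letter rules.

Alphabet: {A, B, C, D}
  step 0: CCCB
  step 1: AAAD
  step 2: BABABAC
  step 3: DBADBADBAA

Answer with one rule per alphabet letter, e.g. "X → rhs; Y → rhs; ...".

A->BA, B->D, C->A, D->C

  step 2 ⇒ step 3: BABABAC ⇒ D·BA·D·BA·D·BA·A
    A ↦ BA
    B ↦ D
    C ↦ A
  step 1 ⇒ step 2: AAAD ⇒ BA·BA·BA·C
    D ↦ C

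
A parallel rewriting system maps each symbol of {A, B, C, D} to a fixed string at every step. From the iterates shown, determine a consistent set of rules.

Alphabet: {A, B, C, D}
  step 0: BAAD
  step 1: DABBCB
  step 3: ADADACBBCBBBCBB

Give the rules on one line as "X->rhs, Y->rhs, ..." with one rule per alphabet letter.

  step 0 ⇒ step 1: BAAD ⇒ DA·B·B·CB
    A ↦ B
    B ↦ DA
    D ↦ CB
    C ↦ A  (constrained at step 1)

A->B, B->DA, C->A, D->CB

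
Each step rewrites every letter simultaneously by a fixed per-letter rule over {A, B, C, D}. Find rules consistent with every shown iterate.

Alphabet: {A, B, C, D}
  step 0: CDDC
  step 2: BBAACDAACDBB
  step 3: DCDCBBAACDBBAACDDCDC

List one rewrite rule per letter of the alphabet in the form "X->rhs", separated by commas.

  step 2 ⇒ step 3: BBAACDAACDBB ⇒ DC·DC·B·B·AA·CD·B·B·AA·CD·DC·DC
    A ↦ B
    B ↦ DC
    C ↦ AA
    D ↦ CD

A->B, B->DC, C->AA, D->CD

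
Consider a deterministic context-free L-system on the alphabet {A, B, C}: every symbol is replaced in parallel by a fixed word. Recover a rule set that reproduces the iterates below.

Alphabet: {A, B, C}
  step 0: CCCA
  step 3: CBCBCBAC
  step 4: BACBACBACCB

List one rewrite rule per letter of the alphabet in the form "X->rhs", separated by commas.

A->C, B->AC, C->B

  step 3 ⇒ step 4: CBCBCBAC ⇒ B·AC·B·AC·B·AC·C·B
    A ↦ C
    B ↦ AC
    C ↦ B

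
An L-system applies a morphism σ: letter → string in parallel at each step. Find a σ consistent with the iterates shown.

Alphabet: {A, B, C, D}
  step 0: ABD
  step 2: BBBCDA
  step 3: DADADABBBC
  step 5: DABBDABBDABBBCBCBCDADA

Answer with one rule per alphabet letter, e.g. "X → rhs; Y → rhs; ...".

  step 2 ⇒ step 3: BBBCDA ⇒ DA·DA·DA·BB·B·C
    A ↦ C
    B ↦ DA
    C ↦ BB
    D ↦ B

A->C, B->DA, C->BB, D->B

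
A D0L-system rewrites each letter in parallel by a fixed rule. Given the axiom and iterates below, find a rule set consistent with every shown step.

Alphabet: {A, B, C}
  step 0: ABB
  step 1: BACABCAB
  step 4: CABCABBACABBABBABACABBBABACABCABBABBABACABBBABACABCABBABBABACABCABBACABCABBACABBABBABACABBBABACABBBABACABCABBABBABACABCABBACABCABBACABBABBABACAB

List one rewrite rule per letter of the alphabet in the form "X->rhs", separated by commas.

A->BA, B->CAB, C->BBA

  step 0 ⇒ step 1: ABB ⇒ BA·CAB·CAB
    A ↦ BA
    B ↦ CAB
    C ↦ BBA  (constrained at step 1)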